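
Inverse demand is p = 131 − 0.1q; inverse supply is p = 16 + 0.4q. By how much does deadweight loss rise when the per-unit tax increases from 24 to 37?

793

Competitive equilibrium: 131 − 0.1q = 16 + 0.4q → q* = 230, p* = 108.
For a per-unit tax t: Δq = t/0.5, so DWL = ½·t·(t/0.5) = t²/1.
At t = 24: DWL = 576. At t = 37: DWL = 1369.
Increase = 1369 − 576 = 793.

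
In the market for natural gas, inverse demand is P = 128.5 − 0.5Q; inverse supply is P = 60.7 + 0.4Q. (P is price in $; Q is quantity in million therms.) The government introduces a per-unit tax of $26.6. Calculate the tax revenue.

Competitive equilibrium: 128.5 − 0.5Q = 60.7 + 0.4Q → Q* = 75.3333, P* = 90.8333.
With the tax, the buyer price exceeds the seller price by 26.6: (128.5 − 0.5Q) − (60.7 + 0.4Q) = 26.6 → Q' = 45.7778.
Tax revenue = 26.6 × 45.7778 = $1217.69 million.

$1217.69 million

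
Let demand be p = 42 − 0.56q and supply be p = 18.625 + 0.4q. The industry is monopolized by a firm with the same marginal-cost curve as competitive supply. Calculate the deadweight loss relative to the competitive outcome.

Competitive equilibrium: 42 − 0.56q = 18.625 + 0.4q → q* = 24.349, p* = 28.3646.
Marginal revenue: MR = 42 − 1.12q. Set MR = MC: 42 − 1.12q = 18.625 + 0.4q → q_m = 15.3783.
Price p_m = 42 − 0.56·15.3783 = 33.3882; MC(q_m) = 18.625 + 0.4·15.3783 = 24.7763.
Competitive q* = 24.349, so Δq = 8.9707; wedge = 33.3882 − 24.7763 = 8.6119.
Welfare loss = ½ × 8.9707 × 8.6119 = 38.63.

38.63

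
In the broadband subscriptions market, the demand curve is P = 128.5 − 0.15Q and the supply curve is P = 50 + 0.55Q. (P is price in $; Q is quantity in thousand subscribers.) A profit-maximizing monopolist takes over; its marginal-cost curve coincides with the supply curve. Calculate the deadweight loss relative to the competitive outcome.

Competitive equilibrium: 128.5 − 0.15Q = 50 + 0.55Q → Q* = 112.14286, P* = 111.67857.
Marginal revenue: MR = 128.5 − 0.3Q. Set MR = MC: 128.5 − 0.3Q = 50 + 0.55Q → Q_m = 92.35294.
Price P_m = 128.5 − 0.15·92.35294 = 114.64706; MC(Q_m) = 50 + 0.55·92.35294 = 100.79412.
Competitive Q* = 112.14286, so ΔQ = 19.78992; wedge = 114.64706 − 100.79412 = 13.85294.
Deadweight loss = ½ × 19.78992 × 13.85294 = $137.07 thousand.

$137.07 thousand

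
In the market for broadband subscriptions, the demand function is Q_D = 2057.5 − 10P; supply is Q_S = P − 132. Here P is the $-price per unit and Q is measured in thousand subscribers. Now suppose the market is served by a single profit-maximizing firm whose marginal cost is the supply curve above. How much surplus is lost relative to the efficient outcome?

In inverse form: demand P = 205.75 − 0.1Q, supply P = 132 + Q.
Competitive equilibrium: 205.75 − 0.1Q = 132 + Q → Q* = 67.0455, P* = 199.0455.
Marginal revenue: MR = 205.75 − 0.2Q. Set MR = MC: 205.75 − 0.2Q = 132 + Q → Q_m = 61.4583.
Price P_m = 205.75 − 0.1·61.4583 = 199.6042; MC(Q_m) = 132 + 1·61.4583 = 193.4583.
Competitive Q* = 67.0455, so ΔQ = 5.5872; wedge = 199.6042 − 193.4583 = 6.1459.
The triangle = ½ × 5.5872 × 6.1459 = $17.17 thousand.

$17.17 thousand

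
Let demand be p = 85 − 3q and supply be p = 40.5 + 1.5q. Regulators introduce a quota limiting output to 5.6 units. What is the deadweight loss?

Competitive equilibrium: 85 − 3q = 40.5 + 1.5q → q* = 9.8889, p* = 55.3333.
At q = 5.6: demand price = 85 − 3·5.6 = 68.2; supply price = 40.5 + 1.5·5.6 = 48.9.
Δq = 9.8889 − 5.6 = 4.2889; wedge = 68.2 − 48.9 = 19.3.
Deadweight loss = ½ × 4.2889 × 19.3 = 41.39.

41.39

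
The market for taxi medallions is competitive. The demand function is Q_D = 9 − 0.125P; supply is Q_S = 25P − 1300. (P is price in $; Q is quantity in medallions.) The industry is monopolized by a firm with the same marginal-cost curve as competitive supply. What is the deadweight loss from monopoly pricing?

In inverse form: demand P = 72 − 8Q, supply P = 52 + 0.04Q.
Competitive equilibrium: 72 − 8Q = 52 + 0.04Q → Q* = 2.4876, P* = 52.0995.
Marginal revenue: MR = 72 − 16Q. Set MR = MC: 72 − 16Q = 52 + 0.04Q → Q_m = 1.2469.
Price P_m = 72 − 8·1.2469 = 62.0248; MC(Q_m) = 52 + 0.04·1.2469 = 52.0499.
Competitive Q* = 2.4876, so ΔQ = 1.2407; wedge = 62.0248 − 52.0499 = 9.9749.
Deadweight loss = ½ × 1.2407 × 9.9749 = $6.19.

$6.19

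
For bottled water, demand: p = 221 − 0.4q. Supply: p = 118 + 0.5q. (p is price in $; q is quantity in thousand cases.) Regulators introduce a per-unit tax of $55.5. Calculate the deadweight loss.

Competitive equilibrium: 221 − 0.4q = 118 + 0.5q → q* = 114.4444, p* = 175.2222.
With the tax, the buyer price exceeds the seller price by 55.5: (221 − 0.4q) − (118 + 0.5q) = 55.5 → q' = 52.7778.
Δq = 114.4444 − 52.7778 = 61.6666; the wedge equals the tax, 55.5.
Deadweight loss = ½ × 61.6666 × 55.5 = $1711.25 thousand.

$1711.25 thousand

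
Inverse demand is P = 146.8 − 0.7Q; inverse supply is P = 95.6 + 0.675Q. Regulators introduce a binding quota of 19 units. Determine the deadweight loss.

Competitive equilibrium: 146.8 − 0.7Q = 95.6 + 0.675Q → Q* = 37.2364, P* = 120.7345.
At Q = 19: demand price = 146.8 − 0.7·19 = 133.5; supply price = 95.6 + 0.675·19 = 108.425.
ΔQ = 37.2364 − 19 = 18.2364; wedge = 133.5 − 108.425 = 25.075.
DWL = ½ × 18.2364 × 25.075 = 228.64.

228.64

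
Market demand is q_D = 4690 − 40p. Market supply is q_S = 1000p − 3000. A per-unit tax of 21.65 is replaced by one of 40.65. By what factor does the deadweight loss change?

In inverse form: demand p = 117.25 − 0.025q, supply p = 3 + 0.001q.
Competitive equilibrium: 117.25 − 0.025q = 3 + 0.001q → q* = 4394.2308, p* = 7.3942.
For a per-unit tax t: Δq = t/0.026, so DWL = ½·t·(t/0.026) = t²/0.052.
At t = 21.65: DWL = 9013.894. At t = 40.65: DWL = 31777.356.
Ratio = (40.65/21.65)² = 3.525.

3.525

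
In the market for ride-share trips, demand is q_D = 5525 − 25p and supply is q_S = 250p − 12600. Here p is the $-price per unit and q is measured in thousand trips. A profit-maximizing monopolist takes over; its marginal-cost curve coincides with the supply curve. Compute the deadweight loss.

$74995.77 thousand

In inverse form: demand p = 221 − 0.04q, supply p = 50.4 + 0.004q.
Competitive equilibrium: 221 − 0.04q = 50.4 + 0.004q → q* = 3877.27273, p* = 65.90909.
Marginal revenue: MR = 221 − 0.08q. Set MR = MC: 221 − 0.08q = 50.4 + 0.004q → q_m = 2030.95238.
Price p_m = 221 − 0.04·2030.95238 = 139.7619; MC(q_m) = 50.4 + 0.004·2030.95238 = 58.52381.
Competitive q* = 3877.27273, so Δq = 1846.32035; wedge = 139.7619 − 58.52381 = 81.23809.
Deadweight loss = ½ × 1846.32035 × 81.23809 = $74995.77 thousand.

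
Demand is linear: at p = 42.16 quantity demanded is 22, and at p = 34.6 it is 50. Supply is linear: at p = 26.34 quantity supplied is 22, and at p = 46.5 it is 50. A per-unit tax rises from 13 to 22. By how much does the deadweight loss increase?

159.09

Demand slope = (34.6 − 42.16)/(50 − 22) = −0.27, so p = 48.1 − 0.27q.
Supply slope = (46.5 − 26.34)/(50 − 22) = 0.72, so p = 10.5 + 0.72q.
Competitive equilibrium: 48.1 − 0.27q = 10.5 + 0.72q → q* = 37.9798, p* = 37.8455.
For a per-unit tax t: Δq = t/0.99, so DWL = ½·t·(t/0.99) = t²/1.98.
At t = 13: DWL = 85.354. At t = 22: DWL = 244.444.
Increase = 244.444 − 85.354 = 159.09.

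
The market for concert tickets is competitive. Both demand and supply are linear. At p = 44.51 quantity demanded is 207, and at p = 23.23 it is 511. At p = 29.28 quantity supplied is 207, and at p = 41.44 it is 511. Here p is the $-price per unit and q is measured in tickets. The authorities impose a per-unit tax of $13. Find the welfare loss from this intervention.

Demand slope = (23.23 − 44.51)/(511 − 207) = −0.07, so p = 59 − 0.07q.
Supply slope = (41.44 − 29.28)/(511 − 207) = 0.04, so p = 21 + 0.04q.
Competitive equilibrium: 59 − 0.07q = 21 + 0.04q → q* = 345.4545, p* = 34.8182.
With the tax, the buyer price exceeds the seller price by 13: (59 − 0.07q) − (21 + 0.04q) = 13 → q' = 227.2727.
Δq = 345.4545 − 227.2727 = 118.1818; the wedge equals the tax, 13.
DWL = ½ × 118.1818 × 13 = $768.18.

$768.18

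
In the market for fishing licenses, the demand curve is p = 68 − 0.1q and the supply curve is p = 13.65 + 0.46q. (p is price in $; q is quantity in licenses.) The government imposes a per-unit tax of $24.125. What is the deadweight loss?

$519.66

Competitive equilibrium: 68 − 0.1q = 13.65 + 0.46q → q* = 97.0536, p* = 58.2946.
With the tax, the buyer price exceeds the seller price by 24.125: (68 − 0.1q) − (13.65 + 0.46q) = 24.125 → q' = 53.9732.
Δq = 97.0536 − 53.9732 = 43.0804; the wedge equals the tax, 24.125.
The triangle = ½ × 43.0804 × 24.125 = $519.66.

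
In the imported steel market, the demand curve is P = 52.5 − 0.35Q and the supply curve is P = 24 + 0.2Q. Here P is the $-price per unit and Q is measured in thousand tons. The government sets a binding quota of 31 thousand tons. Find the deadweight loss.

Competitive equilibrium: 52.5 − 0.35Q = 24 + 0.2Q → Q* = 51.8182, P* = 34.3636.
At Q = 31: demand price = 52.5 − 0.35·31 = 41.65; supply price = 24 + 0.2·31 = 30.2.
ΔQ = 51.8182 − 31 = 20.8182; wedge = 41.65 − 30.2 = 11.45.
Welfare loss = ½ × 20.8182 × 11.45 = $119.18 thousand.

$119.18 thousand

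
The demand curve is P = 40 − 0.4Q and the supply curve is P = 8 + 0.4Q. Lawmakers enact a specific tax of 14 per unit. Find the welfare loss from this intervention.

122.50

Competitive equilibrium: 40 − 0.4Q = 8 + 0.4Q → Q* = 40, P* = 24.
With the tax, the buyer price exceeds the seller price by 14: (40 − 0.4Q) − (8 + 0.4Q) = 14 → Q' = 22.5.
ΔQ = 40 − 22.5 = 17.5; the wedge equals the tax, 14.
DWL = ½ × 17.5 × 14 = 122.50.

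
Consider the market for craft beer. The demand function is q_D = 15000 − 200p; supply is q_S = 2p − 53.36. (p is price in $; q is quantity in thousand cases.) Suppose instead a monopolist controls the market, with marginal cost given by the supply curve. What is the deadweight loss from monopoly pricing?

In inverse form: demand p = 75 − 0.005q, supply p = 26.68 + 0.5q.
Competitive equilibrium: 75 − 0.005q = 26.68 + 0.5q → q* = 95.6832, p* = 74.5216.
Marginal revenue: MR = 75 − 0.01q. Set MR = MC: 75 − 0.01q = 26.68 + 0.5q → q_m = 94.7451.
Price p_m = 75 − 0.005·94.7451 = 74.5263; MC(q_m) = 26.68 + 0.5·94.7451 = 74.0526.
Competitive q* = 95.6832, so Δq = 0.9381; wedge = 74.5263 − 74.0526 = 0.4737.
DWL = ½ × 0.9381 × 0.4737 = $0.22 thousand.

$0.22 thousand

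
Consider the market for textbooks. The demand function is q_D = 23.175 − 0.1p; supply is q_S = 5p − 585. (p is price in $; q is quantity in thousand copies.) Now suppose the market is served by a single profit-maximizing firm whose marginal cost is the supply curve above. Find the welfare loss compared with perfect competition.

$158.19 thousand

In inverse form: demand p = 231.75 − 10q, supply p = 117 + 0.2q.
Competitive equilibrium: 231.75 − 10q = 117 + 0.2q → q* = 11.25, p* = 119.25.
Marginal revenue: MR = 231.75 − 20q. Set MR = MC: 231.75 − 20q = 117 + 0.2q → q_m = 5.6807.
Price p_m = 231.75 − 10·5.6807 = 174.943; MC(q_m) = 117 + 0.2·5.6807 = 118.1361.
Competitive q* = 11.25, so Δq = 5.5693; wedge = 174.943 − 118.1361 = 56.8069.
DWL = ½ × 5.5693 × 56.8069 = $158.19 thousand.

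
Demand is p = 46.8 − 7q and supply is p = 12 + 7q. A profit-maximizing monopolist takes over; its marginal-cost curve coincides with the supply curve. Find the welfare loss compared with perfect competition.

Competitive equilibrium: 46.8 − 7q = 12 + 7q → q* = 2.4857, p* = 29.4.
Marginal revenue: MR = 46.8 − 14q. Set MR = MC: 46.8 − 14q = 12 + 7q → q_m = 1.6571.
Price p_m = 46.8 − 7·1.6571 = 35.2003; MC(q_m) = 12 + 7·1.6571 = 23.5997.
Competitive q* = 2.4857, so Δq = 0.8286; wedge = 35.2003 − 23.5997 = 11.6006.
Deadweight loss = ½ × 0.8286 × 11.6006 = 4.81.

4.81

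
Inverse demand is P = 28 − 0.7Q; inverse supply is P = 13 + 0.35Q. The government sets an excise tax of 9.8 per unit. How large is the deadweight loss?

Competitive equilibrium: 28 − 0.7Q = 13 + 0.35Q → Q* = 14.2857, P* = 18.
With the tax, the buyer price exceeds the seller price by 9.8: (28 − 0.7Q) − (13 + 0.35Q) = 9.8 → Q' = 4.9524.
ΔQ = 14.2857 − 4.9524 = 9.3333; the wedge equals the tax, 9.8.
The triangle = ½ × 9.3333 × 9.8 = 45.73.

45.73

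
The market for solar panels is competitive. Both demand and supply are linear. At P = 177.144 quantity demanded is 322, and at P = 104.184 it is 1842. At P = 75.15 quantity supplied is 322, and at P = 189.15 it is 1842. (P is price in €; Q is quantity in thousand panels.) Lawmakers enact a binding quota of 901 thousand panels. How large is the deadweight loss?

€3850.50 thousand

Demand slope = (104.184 − 177.144)/(1842 − 322) = −0.048, so P = 192.6 − 0.048Q.
Supply slope = (189.15 − 75.15)/(1842 − 322) = 0.075, so P = 51 + 0.075Q.
Competitive equilibrium: 192.6 − 0.048Q = 51 + 0.075Q → Q* = 1151.2195, P* = 137.3415.
At Q = 901: demand price = 192.6 − 0.048·901 = 149.352; supply price = 51 + 0.075·901 = 118.575.
ΔQ = 1151.2195 − 901 = 250.2195; wedge = 149.352 − 118.575 = 30.777.
The triangle = ½ × 250.2195 × 30.777 = €3850.50 thousand.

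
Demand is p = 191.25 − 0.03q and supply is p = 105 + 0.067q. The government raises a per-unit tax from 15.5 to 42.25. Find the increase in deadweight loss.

7962.95

Competitive equilibrium: 191.25 − 0.03q = 105 + 0.067q → q* = 889.1753, p* = 164.5747.
For a per-unit tax t: Δq = t/0.097, so DWL = ½·t·(t/0.097) = t²/0.194.
At t = 15.5: DWL = 1238.402. At t = 42.25: DWL = 9201.353.
Increase = 9201.353 − 1238.402 = 7962.95.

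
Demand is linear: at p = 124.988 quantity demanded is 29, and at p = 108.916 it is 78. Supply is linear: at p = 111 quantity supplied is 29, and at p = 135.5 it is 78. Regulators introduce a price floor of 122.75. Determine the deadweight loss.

Demand slope = (108.916 − 124.988)/(78 − 29) = −0.328, so p = 134.5 − 0.328q.
Supply slope = (135.5 − 111)/(78 − 29) = 0.5, so p = 96.5 + 0.5q.
Competitive equilibrium: 134.5 − 0.328q = 96.5 + 0.5q → q* = 45.8937, p* = 119.4469.
At the floor p = 122.75, quantity demanded = (134.5 − 122.75)/0.328 = 35.8232.
Sellers' marginal cost at q' = 35.8232: 96.5 + 0.5·35.8232 = 114.4116.
Δq = 45.8937 − 35.8232 = 10.0705; wedge = 122.75 − 114.4116 = 8.3384.
Welfare loss = ½ × 10.0705 × 8.3384 = 41.99.

41.99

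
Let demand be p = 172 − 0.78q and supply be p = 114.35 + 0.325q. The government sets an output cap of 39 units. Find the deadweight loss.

Competitive equilibrium: 172 − 0.78q = 114.35 + 0.325q → q* = 52.1719, p* = 131.3059.
At q = 39: demand price = 172 − 0.78·39 = 141.58; supply price = 114.35 + 0.325·39 = 127.025.
Δq = 52.1719 − 39 = 13.1719; wedge = 141.58 − 127.025 = 14.555.
Welfare loss = ½ × 13.1719 × 14.555 = 95.86.

95.86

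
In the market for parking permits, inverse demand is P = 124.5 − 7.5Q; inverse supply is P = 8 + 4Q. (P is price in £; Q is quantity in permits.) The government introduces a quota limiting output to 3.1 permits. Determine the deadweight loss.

£284.21

Competitive equilibrium: 124.5 − 7.5Q = 8 + 4Q → Q* = 10.13043, P* = 48.52174.
At Q = 3.1: demand price = 124.5 − 7.5·3.1 = 101.25; supply price = 8 + 4·3.1 = 20.4.
ΔQ = 10.13043 − 3.1 = 7.03043; wedge = 101.25 − 20.4 = 80.85.
DWL = ½ × 7.03043 × 80.85 = £284.21.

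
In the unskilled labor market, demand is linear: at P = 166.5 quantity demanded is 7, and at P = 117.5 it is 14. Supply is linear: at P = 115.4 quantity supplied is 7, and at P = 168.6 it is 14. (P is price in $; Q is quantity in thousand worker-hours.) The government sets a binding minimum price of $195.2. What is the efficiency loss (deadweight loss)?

$421.648 thousand

Demand slope = (117.5 − 166.5)/(14 − 7) = −7, so P = 215.5 − 7Q.
Supply slope = (168.6 − 115.4)/(14 − 7) = 7.6, so P = 62.2 + 7.6Q.
Competitive equilibrium: 215.5 − 7Q = 62.2 + 7.6Q → Q* = 10.5, P* = 142.
At the floor P = 195.2, quantity demanded = (215.5 − 195.2)/7 = 2.9.
Sellers' marginal cost at Q' = 2.9: 62.2 + 7.6·2.9 = 84.24.
ΔQ = 10.5 − 2.9 = 7.6; wedge = 195.2 − 84.24 = 110.96.
The triangle = ½ × 7.6 × 110.96 = $421.648 thousand.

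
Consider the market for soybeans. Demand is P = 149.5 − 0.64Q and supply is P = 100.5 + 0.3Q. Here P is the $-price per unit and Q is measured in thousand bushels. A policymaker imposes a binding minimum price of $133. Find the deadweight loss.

Competitive equilibrium: 149.5 − 0.64Q = 100.5 + 0.3Q → Q* = 52.1277, P* = 116.1383.
At the floor P = 133, quantity demanded = (149.5 − 133)/0.64 = 25.7813.
Sellers' marginal cost at Q' = 25.7813: 100.5 + 0.3·25.7813 = 108.2344.
ΔQ = 52.1277 − 25.7813 = 26.3464; wedge = 133 − 108.2344 = 24.7656.
The triangle = ½ × 26.3464 × 24.7656 = $326.24 thousand.

$326.24 thousand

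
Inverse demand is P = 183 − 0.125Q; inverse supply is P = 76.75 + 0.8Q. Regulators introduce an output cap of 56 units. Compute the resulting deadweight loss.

1602.60

Competitive equilibrium: 183 − 0.125Q = 76.75 + 0.8Q → Q* = 114.8649, P* = 168.6419.
At Q = 56: demand price = 183 − 0.125·56 = 176; supply price = 76.75 + 0.8·56 = 121.55.
ΔQ = 114.8649 − 56 = 58.8649; wedge = 176 − 121.55 = 54.45.
The triangle = ½ × 58.8649 × 54.45 = 1602.60.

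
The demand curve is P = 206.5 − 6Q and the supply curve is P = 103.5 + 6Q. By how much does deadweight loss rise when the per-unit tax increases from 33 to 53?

Competitive equilibrium: 206.5 − 6Q = 103.5 + 6Q → Q* = 8.5833, P* = 155.
For a per-unit tax t: ΔQ = t/12, so DWL = ½·t·(t/12) = t²/24.
At t = 33: DWL = 45.375. At t = 53: DWL = 117.042.
Increase = 117.042 − 45.375 = 71.67.

71.67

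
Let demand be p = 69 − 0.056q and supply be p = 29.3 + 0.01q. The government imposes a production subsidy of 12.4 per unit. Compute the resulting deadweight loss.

Competitive equilibrium: 69 − 0.056q = 29.3 + 0.01q → q* = 601.5152, p* = 35.3152.
The subsidy lowers effective supply by 12.4: p = 16.9 + 0.01q.
New quantity: 69 − 0.056q = 16.9 + 0.01q → q' = 789.3939.
Overproduction Δq = 789.3939 − 601.5152 = 187.8787; wedge = subsidy = 12.4.
Deadweight loss = ½ × 187.8787 × 12.4 = 1164.85.

1164.85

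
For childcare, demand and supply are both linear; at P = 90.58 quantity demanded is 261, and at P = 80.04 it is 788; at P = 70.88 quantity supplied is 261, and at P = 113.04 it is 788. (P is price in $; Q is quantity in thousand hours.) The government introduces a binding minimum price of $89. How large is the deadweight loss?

Demand slope = (80.04 − 90.58)/(788 − 261) = −0.02, so P = 95.8 − 0.02Q.
Supply slope = (113.04 − 70.88)/(788 − 261) = 0.08, so P = 50 + 0.08Q.
Competitive equilibrium: 95.8 − 0.02Q = 50 + 0.08Q → Q* = 458, P* = 86.64.
At the floor P = 89, quantity demanded = (95.8 − 89)/0.02 = 340.
Sellers' marginal cost at Q' = 340: 50 + 0.08·340 = 77.2.
ΔQ = 458 − 340 = 118; wedge = 89 − 77.2 = 11.8.
Deadweight loss = ½ × 118 × 11.8 = $696.20 thousand.

$696.20 thousand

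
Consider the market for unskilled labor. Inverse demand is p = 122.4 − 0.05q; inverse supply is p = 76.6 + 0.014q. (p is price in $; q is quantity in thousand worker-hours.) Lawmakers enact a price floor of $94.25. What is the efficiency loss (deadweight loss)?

$745.42 thousand

Competitive equilibrium: 122.4 − 0.05q = 76.6 + 0.014q → q* = 715.625, p* = 86.6188.
At the floor p = 94.25, quantity demanded = (122.4 − 94.25)/0.05 = 563.
Sellers' marginal cost at q' = 563: 76.6 + 0.014·563 = 84.482.
Δq = 715.625 − 563 = 152.625; wedge = 94.25 − 84.482 = 9.768.
The triangle = ½ × 152.625 × 9.768 = $745.42 thousand.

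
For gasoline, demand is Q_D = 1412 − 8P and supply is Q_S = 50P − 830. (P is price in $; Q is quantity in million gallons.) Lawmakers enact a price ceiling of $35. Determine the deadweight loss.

$2421.55 million

In inverse form: demand P = 176.5 − 0.125Q, supply P = 16.6 + 0.02Q.
Competitive equilibrium: 176.5 − 0.125Q = 16.6 + 0.02Q → Q* = 1102.7586, P* = 38.6552.
At the ceiling P = 35, quantity supplied = (35 − 16.6)/0.02 = 920.
Willingness to pay at Q' = 920: 176.5 − 0.125·920 = 61.5.
ΔQ = 1102.7586 − 920 = 182.7586; wedge = 61.5 − 35 = 26.5.
Deadweight loss = ½ × 182.7586 × 26.5 = $2421.55 million.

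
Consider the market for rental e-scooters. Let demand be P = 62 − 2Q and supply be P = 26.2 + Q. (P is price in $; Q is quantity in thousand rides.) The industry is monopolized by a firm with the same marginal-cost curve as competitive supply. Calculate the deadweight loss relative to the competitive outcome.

$34.18 thousand

Competitive equilibrium: 62 − 2Q = 26.2 + Q → Q* = 11.9333, P* = 38.1333.
Marginal revenue: MR = 62 − 4Q. Set MR = MC: 62 − 4Q = 26.2 + Q → Q_m = 7.16.
Price P_m = 62 − 2·7.16 = 47.68; MC(Q_m) = 26.2 + 1·7.16 = 33.36.
Competitive Q* = 11.9333, so ΔQ = 4.7733; wedge = 47.68 − 33.36 = 14.32.
Welfare loss = ½ × 4.7733 × 14.32 = $34.18 thousand.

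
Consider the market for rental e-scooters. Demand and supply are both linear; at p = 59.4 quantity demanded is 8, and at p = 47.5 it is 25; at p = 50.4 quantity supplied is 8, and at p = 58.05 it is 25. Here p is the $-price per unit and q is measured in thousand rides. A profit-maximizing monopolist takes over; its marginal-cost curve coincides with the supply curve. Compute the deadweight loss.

Demand slope = (47.5 − 59.4)/(25 − 8) = −0.7, so p = 65 − 0.7q.
Supply slope = (58.05 − 50.4)/(25 − 8) = 0.45, so p = 46.8 + 0.45q.
Competitive equilibrium: 65 − 0.7q = 46.8 + 0.45q → q* = 15.8261, p* = 53.9217.
Marginal revenue: MR = 65 − 1.4q. Set MR = MC: 65 − 1.4q = 46.8 + 0.45q → q_m = 9.8378.
Price p_m = 65 − 0.7·9.8378 = 58.1135; MC(q_m) = 46.8 + 0.45·9.8378 = 51.227.
Competitive q* = 15.8261, so Δq = 5.9883; wedge = 58.1135 − 51.227 = 6.8865.
Deadweight loss = ½ × 5.9883 × 6.8865 = $20.62 thousand.

$20.62 thousand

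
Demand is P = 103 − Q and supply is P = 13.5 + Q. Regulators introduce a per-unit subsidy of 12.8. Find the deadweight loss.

Competitive equilibrium: 103 − Q = 13.5 + Q → Q* = 44.75, P* = 58.25.
The subsidy lowers effective supply by 12.8: P = 0.7 + Q.
New quantity: 103 − Q = 0.7 + Q → Q' = 51.15.
Overproduction ΔQ = 51.15 − 44.75 = 6.4; wedge = subsidy = 12.8.
Welfare loss = ½ × 6.4 × 12.8 = 40.96.

40.96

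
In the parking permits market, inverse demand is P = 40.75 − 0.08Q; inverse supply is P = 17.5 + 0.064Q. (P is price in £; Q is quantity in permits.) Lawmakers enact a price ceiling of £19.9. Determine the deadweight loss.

Competitive equilibrium: 40.75 − 0.08Q = 17.5 + 0.064Q → Q* = 161.4583, P* = 27.8333.
At the ceiling P = 19.9, quantity supplied = (19.9 − 17.5)/0.064 = 37.5.
Willingness to pay at Q' = 37.5: 40.75 − 0.08·37.5 = 37.75.
ΔQ = 161.4583 − 37.5 = 123.9583; wedge = 37.75 − 19.9 = 17.85.
Welfare loss = ½ × 123.9583 × 17.85 = £1106.33.

£1106.33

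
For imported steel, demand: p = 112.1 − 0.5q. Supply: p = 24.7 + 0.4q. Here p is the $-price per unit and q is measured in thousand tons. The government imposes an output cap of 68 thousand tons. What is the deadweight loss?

Competitive equilibrium: 112.1 − 0.5q = 24.7 + 0.4q → q* = 97.1111, p* = 63.5444.
At q = 68: demand price = 112.1 − 0.5·68 = 78.1; supply price = 24.7 + 0.4·68 = 51.9.
Δq = 97.1111 − 68 = 29.1111; wedge = 78.1 − 51.9 = 26.2.
The triangle = ½ × 29.1111 × 26.2 = $381.36 thousand.

$381.36 thousand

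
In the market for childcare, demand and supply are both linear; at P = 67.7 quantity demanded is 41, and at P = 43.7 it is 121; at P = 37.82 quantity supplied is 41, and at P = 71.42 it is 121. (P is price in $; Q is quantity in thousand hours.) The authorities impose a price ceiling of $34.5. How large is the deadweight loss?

Demand slope = (43.7 − 67.7)/(121 − 41) = −0.3, so P = 80 − 0.3Q.
Supply slope = (71.42 − 37.82)/(121 − 41) = 0.42, so P = 20.6 + 0.42Q.
Competitive equilibrium: 80 − 0.3Q = 20.6 + 0.42Q → Q* = 82.5, P* = 55.25.
At the ceiling P = 34.5, quantity supplied = (34.5 − 20.6)/0.42 = 33.0952.
Willingness to pay at Q' = 33.0952: 80 − 0.3·33.0952 = 70.0714.
ΔQ = 82.5 − 33.0952 = 49.4048; wedge = 70.0714 − 34.5 = 35.5714.
Deadweight loss = ½ × 49.4048 × 35.5714 = $878.70 thousand.

$878.70 thousand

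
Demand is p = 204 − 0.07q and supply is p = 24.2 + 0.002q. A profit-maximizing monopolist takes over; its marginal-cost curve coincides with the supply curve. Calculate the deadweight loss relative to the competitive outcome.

54555.22

Competitive equilibrium: 204 − 0.07q = 24.2 + 0.002q → q* = 2497.22222, p* = 29.19444.
Marginal revenue: MR = 204 − 0.14q. Set MR = MC: 204 − 0.14q = 24.2 + 0.002q → q_m = 1266.19718.
Price p_m = 204 − 0.07·1266.19718 = 115.3662; MC(q_m) = 24.2 + 0.002·1266.19718 = 26.73239.
Competitive q* = 2497.22222, so Δq = 1231.02504; wedge = 115.3662 − 26.73239 = 88.63381.
DWL = ½ × 1231.02504 × 88.63381 = 54555.22.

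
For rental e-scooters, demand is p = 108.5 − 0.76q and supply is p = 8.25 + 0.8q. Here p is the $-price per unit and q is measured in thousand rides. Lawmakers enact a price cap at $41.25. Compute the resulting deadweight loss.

Competitive equilibrium: 108.5 − 0.76q = 8.25 + 0.8q → q* = 64.2628, p* = 59.6603.
At the ceiling p = 41.25, quantity supplied = (41.25 − 8.25)/0.8 = 41.25.
Willingness to pay at q' = 41.25: 108.5 − 0.76·41.25 = 77.15.
Δq = 64.2628 − 41.25 = 23.0128; wedge = 77.15 − 41.25 = 35.9.
Welfare loss = ½ × 23.0128 × 35.9 = $413.08 thousand.

$413.08 thousand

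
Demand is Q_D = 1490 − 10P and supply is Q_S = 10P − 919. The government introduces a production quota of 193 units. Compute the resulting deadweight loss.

In inverse form: demand P = 149 − 0.1Q, supply P = 91.9 + 0.1Q.
Competitive equilibrium: 149 − 0.1Q = 91.9 + 0.1Q → Q* = 285.5, P* = 120.45.
At Q = 193: demand price = 149 − 0.1·193 = 129.7; supply price = 91.9 + 0.1·193 = 111.2.
ΔQ = 285.5 − 193 = 92.5; wedge = 129.7 − 111.2 = 18.5.
Welfare loss = ½ × 92.5 × 18.5 = 855.625.

855.625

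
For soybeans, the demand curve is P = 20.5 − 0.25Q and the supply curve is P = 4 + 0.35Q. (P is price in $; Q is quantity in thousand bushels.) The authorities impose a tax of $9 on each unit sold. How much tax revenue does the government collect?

$112.50 thousand

Competitive equilibrium: 20.5 − 0.25Q = 4 + 0.35Q → Q* = 27.5, P* = 13.625.
With the tax, the buyer price exceeds the seller price by 9: (20.5 − 0.25Q) − (4 + 0.35Q) = 9 → Q' = 12.5.
Tax revenue = 9 × 12.5 = $112.50 thousand.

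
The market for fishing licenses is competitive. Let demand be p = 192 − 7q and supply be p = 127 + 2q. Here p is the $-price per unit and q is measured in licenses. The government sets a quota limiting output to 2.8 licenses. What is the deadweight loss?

$88

Competitive equilibrium: 192 − 7q = 127 + 2q → q* = 7.2222, p* = 141.4444.
At q = 2.8: demand price = 192 − 7·2.8 = 172.4; supply price = 127 + 2·2.8 = 132.6.
Δq = 7.2222 − 2.8 = 4.4222; wedge = 172.4 − 132.6 = 39.8.
Welfare loss = ½ × 4.4222 × 39.8 = $88.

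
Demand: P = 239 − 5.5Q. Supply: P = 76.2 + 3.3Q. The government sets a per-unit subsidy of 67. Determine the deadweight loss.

255.06

Competitive equilibrium: 239 − 5.5Q = 76.2 + 3.3Q → Q* = 18.5, P* = 137.25.
The subsidy lowers effective supply by 67: P = 9.2 + 3.3Q.
New quantity: 239 − 5.5Q = 9.2 + 3.3Q → Q' = 26.1136.
Overproduction ΔQ = 26.1136 − 18.5 = 7.6136; wedge = subsidy = 67.
Deadweight loss = ½ × 7.6136 × 67 = 255.06.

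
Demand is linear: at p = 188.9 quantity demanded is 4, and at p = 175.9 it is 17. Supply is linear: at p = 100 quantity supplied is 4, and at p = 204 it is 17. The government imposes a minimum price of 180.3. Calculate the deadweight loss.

Demand slope = (175.9 − 188.9)/(17 − 4) = −1, so p = 192.9 − q.
Supply slope = (204 − 100)/(17 − 4) = 8, so p = 68 + 8q.
Competitive equilibrium: 192.9 − q = 68 + 8q → q* = 13.8778, p* = 179.0222.
At the floor p = 180.3, quantity demanded = (192.9 − 180.3)/1 = 12.6.
Sellers' marginal cost at q' = 12.6: 68 + 8·12.6 = 168.8.
Δq = 13.8778 − 12.6 = 1.2778; wedge = 180.3 − 168.8 = 11.5.
DWL = ½ × 1.2778 × 11.5 = 7.35.

7.35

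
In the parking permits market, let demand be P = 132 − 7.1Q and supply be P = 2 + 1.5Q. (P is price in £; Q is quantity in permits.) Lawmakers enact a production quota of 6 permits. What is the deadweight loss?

£357.36

Competitive equilibrium: 132 − 7.1Q = 2 + 1.5Q → Q* = 15.1163, P* = 24.6744.
At Q = 6: demand price = 132 − 7.1·6 = 89.4; supply price = 2 + 1.5·6 = 11.
ΔQ = 15.1163 − 6 = 9.1163; wedge = 89.4 − 11 = 78.4.
Deadweight loss = ½ × 9.1163 × 78.4 = £357.36.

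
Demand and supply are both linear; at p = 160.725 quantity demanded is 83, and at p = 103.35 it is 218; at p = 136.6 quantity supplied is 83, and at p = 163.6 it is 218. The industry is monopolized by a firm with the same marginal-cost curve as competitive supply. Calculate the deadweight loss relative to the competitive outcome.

757.04

Demand slope = (103.35 − 160.725)/(218 − 83) = −0.425, so p = 196 − 0.425q.
Supply slope = (163.6 − 136.6)/(218 − 83) = 0.2, so p = 120 + 0.2q.
Competitive equilibrium: 196 − 0.425q = 120 + 0.2q → q* = 121.6, p* = 144.32.
Marginal revenue: MR = 196 − 0.85q. Set MR = MC: 196 − 0.85q = 120 + 0.2q → q_m = 72.38095.
Price p_m = 196 − 0.425·72.38095 = 165.2381; MC(q_m) = 120 + 0.2·72.38095 = 134.47619.
Competitive q* = 121.6, so Δq = 49.21905; wedge = 165.2381 − 134.47619 = 30.76191.
DWL = ½ × 49.21905 × 30.76191 = 757.04.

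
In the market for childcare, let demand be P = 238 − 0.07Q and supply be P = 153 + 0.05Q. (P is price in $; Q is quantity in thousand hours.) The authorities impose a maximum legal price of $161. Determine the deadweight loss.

$18040.17 thousand

Competitive equilibrium: 238 − 0.07Q = 153 + 0.05Q → Q* = 708.3333, P* = 188.4167.
At the ceiling P = 161, quantity supplied = (161 − 153)/0.05 = 160.
Willingness to pay at Q' = 160: 238 − 0.07·160 = 226.8.
ΔQ = 708.3333 − 160 = 548.3333; wedge = 226.8 − 161 = 65.8.
The triangle = ½ × 548.3333 × 65.8 = $18040.17 thousand.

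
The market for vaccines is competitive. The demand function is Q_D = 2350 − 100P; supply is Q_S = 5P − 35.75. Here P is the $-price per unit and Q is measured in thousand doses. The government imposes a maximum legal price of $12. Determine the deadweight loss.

In inverse form: demand P = 23.5 − 0.01Q, supply P = 7.15 + 0.2Q.
Competitive equilibrium: 23.5 − 0.01Q = 7.15 + 0.2Q → Q* = 77.8571, P* = 22.7214.
At the ceiling P = 12, quantity supplied = (12 − 7.15)/0.2 = 24.25.
Willingness to pay at Q' = 24.25: 23.5 − 0.01·24.25 = 23.2575.
ΔQ = 77.8571 − 24.25 = 53.6071; wedge = 23.2575 − 12 = 11.2575.
DWL = ½ × 53.6071 × 11.2575 = $301.74 thousand.

$301.74 thousand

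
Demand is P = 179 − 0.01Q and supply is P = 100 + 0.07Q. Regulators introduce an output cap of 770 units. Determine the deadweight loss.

Competitive equilibrium: 179 − 0.01Q = 100 + 0.07Q → Q* = 987.5, P* = 169.125.
At Q = 770: demand price = 179 − 0.01·770 = 171.3; supply price = 100 + 0.07·770 = 153.9.
ΔQ = 987.5 − 770 = 217.5; wedge = 171.3 − 153.9 = 17.4.
Deadweight loss = ½ × 217.5 × 17.4 = 1892.25.

1892.25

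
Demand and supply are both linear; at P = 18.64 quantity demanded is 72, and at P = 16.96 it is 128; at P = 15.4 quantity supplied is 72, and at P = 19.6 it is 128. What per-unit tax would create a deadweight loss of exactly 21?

2.1

Demand slope = (16.96 − 18.64)/(128 − 72) = −0.03, so P = 20.8 − 0.03Q.
Supply slope = (19.6 − 15.4)/(128 − 72) = 0.075, so P = 10 + 0.075Q.
Competitive equilibrium: 20.8 − 0.03Q = 10 + 0.075Q → Q* = 102.8571, P* = 17.7143.
A tax t gives ΔQ = t/0.105 and wedge t, so DWL = t²/0.21.
t²/0.21 = 21 → t² = 4.41 → t = 2.1.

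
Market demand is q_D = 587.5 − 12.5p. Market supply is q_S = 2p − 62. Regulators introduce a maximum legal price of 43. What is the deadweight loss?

3.73

In inverse form: demand p = 47 − 0.08q, supply p = 31 + 0.5q.
Competitive equilibrium: 47 − 0.08q = 31 + 0.5q → q* = 27.5862, p* = 44.7931.
At the ceiling p = 43, quantity supplied = (43 − 31)/0.5 = 24.
Willingness to pay at q' = 24: 47 − 0.08·24 = 45.08.
Δq = 27.5862 − 24 = 3.5862; wedge = 45.08 − 43 = 2.08.
Welfare loss = ½ × 3.5862 × 2.08 = 3.73.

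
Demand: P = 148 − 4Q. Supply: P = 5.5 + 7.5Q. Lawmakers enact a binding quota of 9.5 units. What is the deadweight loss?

Competitive equilibrium: 148 − 4Q = 5.5 + 7.5Q → Q* = 12.3913, P* = 98.4348.
At Q = 9.5: demand price = 148 − 4·9.5 = 110; supply price = 5.5 + 7.5·9.5 = 76.75.
ΔQ = 12.3913 − 9.5 = 2.8913; wedge = 110 − 76.75 = 33.25.
Welfare loss = ½ × 2.8913 × 33.25 = 48.07.

48.07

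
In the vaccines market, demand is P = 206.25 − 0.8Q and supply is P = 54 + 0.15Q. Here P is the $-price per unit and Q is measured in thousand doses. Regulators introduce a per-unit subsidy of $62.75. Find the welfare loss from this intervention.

$2072.40 thousand

Competitive equilibrium: 206.25 − 0.8Q = 54 + 0.15Q → Q* = 160.2632, P* = 78.0395.
The subsidy lowers effective supply by 62.75: P = 0.15Q − 8.75.
New quantity: 206.25 − 0.8Q = 0.15Q − 8.75 → Q' = 226.3158.
Overproduction ΔQ = 226.3158 − 160.2632 = 66.0526; wedge = subsidy = 62.75.
Deadweight loss = ½ × 66.0526 × 62.75 = $2072.40 thousand.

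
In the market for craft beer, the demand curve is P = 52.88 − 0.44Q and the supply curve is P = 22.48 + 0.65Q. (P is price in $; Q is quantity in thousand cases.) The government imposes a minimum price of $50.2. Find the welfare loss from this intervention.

Competitive equilibrium: 52.88 − 0.44Q = 22.48 + 0.65Q → Q* = 27.8899, P* = 40.6084.
At the floor P = 50.2, quantity demanded = (52.88 − 50.2)/0.44 = 6.0909.
Sellers' marginal cost at Q' = 6.0909: 22.48 + 0.65·6.0909 = 26.4391.
ΔQ = 27.8899 − 6.0909 = 21.799; wedge = 50.2 − 26.4391 = 23.7609.
The triangle = ½ × 21.799 × 23.7609 = $258.98 thousand.

$258.98 thousand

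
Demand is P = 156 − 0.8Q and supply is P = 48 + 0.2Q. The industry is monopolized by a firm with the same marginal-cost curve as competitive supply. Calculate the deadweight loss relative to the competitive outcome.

1152

Competitive equilibrium: 156 − 0.8Q = 48 + 0.2Q → Q* = 108, P* = 69.6.
Marginal revenue: MR = 156 − 1.6Q. Set MR = MC: 156 − 1.6Q = 48 + 0.2Q → Q_m = 60.
Price P_m = 156 − 0.8·60 = 108; MC(Q_m) = 48 + 0.2·60 = 60.
Competitive Q* = 108, so ΔQ = 48; wedge = 108 − 60 = 48.
Deadweight loss = ½ × 48 × 48 = 1152.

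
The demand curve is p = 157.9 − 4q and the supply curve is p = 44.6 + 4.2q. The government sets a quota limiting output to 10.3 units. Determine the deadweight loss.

Competitive equilibrium: 157.9 − 4q = 44.6 + 4.2q → q* = 13.8171, p* = 102.6317.
At q = 10.3: demand price = 157.9 − 4·10.3 = 116.7; supply price = 44.6 + 4.2·10.3 = 87.86.
Δq = 13.8171 − 10.3 = 3.5171; wedge = 116.7 − 87.86 = 28.84.
DWL = ½ × 3.5171 × 28.84 = 50.72.

50.72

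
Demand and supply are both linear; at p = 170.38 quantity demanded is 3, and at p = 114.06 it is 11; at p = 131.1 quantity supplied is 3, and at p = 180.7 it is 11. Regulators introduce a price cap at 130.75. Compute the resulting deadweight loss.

Demand slope = (114.06 − 170.38)/(11 − 3) = −7.04, so p = 191.5 − 7.04q.
Supply slope = (180.7 − 131.1)/(11 − 3) = 6.2, so p = 112.5 + 6.2q.
Competitive equilibrium: 191.5 − 7.04q = 112.5 + 6.2q → q* = 5.9668, p* = 149.494.
At the ceiling p = 130.75, quantity supplied = (130.75 − 112.5)/6.2 = 2.9435.
Willingness to pay at q' = 2.9435: 191.5 − 7.04·2.9435 = 170.7778.
Δq = 5.9668 − 2.9435 = 3.0233; wedge = 170.7778 − 130.75 = 40.0278.
Welfare loss = ½ × 3.0233 × 40.0278 = 60.51.

60.51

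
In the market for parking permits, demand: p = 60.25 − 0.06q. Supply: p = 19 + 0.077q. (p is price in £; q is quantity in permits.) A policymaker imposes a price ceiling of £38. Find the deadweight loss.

£202.28

Competitive equilibrium: 60.25 − 0.06q = 19 + 0.077q → q* = 301.0949, p* = 42.1843.
At the ceiling p = 38, quantity supplied = (38 − 19)/0.077 = 246.7532.
Willingness to pay at q' = 246.7532: 60.25 − 0.06·246.7532 = 45.4448.
Δq = 301.0949 − 246.7532 = 54.3417; wedge = 45.4448 − 38 = 7.4448.
Deadweight loss = ½ × 54.3417 × 7.4448 = £202.28.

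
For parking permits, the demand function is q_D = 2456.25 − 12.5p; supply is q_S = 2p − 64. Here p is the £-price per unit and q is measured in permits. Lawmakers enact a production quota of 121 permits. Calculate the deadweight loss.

In inverse form: demand p = 196.5 − 0.08q, supply p = 32 + 0.5q.
Competitive equilibrium: 196.5 − 0.08q = 32 + 0.5q → q* = 283.6207, p* = 173.8103.
At q = 121: demand price = 196.5 − 0.08·121 = 186.82; supply price = 32 + 0.5·121 = 92.5.
Δq = 283.6207 − 121 = 162.6207; wedge = 186.82 − 92.5 = 94.32.
Welfare loss = ½ × 162.6207 × 94.32 = £7669.19.

£7669.19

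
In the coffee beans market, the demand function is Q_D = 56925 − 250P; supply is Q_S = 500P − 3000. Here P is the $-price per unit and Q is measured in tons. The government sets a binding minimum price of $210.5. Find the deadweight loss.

In inverse form: demand P = 227.7 − 0.004Q, supply P = 6 + 0.002Q.
Competitive equilibrium: 227.7 − 0.004Q = 6 + 0.002Q → Q* = 36950, P* = 79.9.
At the floor P = 210.5, quantity demanded = (227.7 − 210.5)/0.004 = 4300.
Sellers' marginal cost at Q' = 4300: 6 + 0.002·4300 = 14.6.
ΔQ = 36950 − 4300 = 32650; wedge = 210.5 − 14.6 = 195.9.
Deadweight loss = ½ × 32650 × 195.9 = $3198067.50.

$3198067.50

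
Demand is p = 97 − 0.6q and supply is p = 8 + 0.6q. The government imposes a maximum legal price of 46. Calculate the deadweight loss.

Competitive equilibrium: 97 − 0.6q = 8 + 0.6q → q* = 74.1667, p* = 52.5.
At the ceiling p = 46, quantity supplied = (46 − 8)/0.6 = 63.3333.
Willingness to pay at q' = 63.3333: 97 − 0.6·63.3333 = 59.
Δq = 74.1667 − 63.3333 = 10.8334; wedge = 59 − 46 = 13.
The triangle = ½ × 10.8334 × 13 = 70.42.

70.42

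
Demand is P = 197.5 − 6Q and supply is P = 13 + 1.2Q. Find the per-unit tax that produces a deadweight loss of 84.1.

Competitive equilibrium: 197.5 − 6Q = 13 + 1.2Q → Q* = 25.625, P* = 43.75.
A tax t gives ΔQ = t/7.2 and wedge t, so DWL = t²/14.4.
t²/14.4 = 84.1 → t² = 1211.04 → t = 34.8.

34.8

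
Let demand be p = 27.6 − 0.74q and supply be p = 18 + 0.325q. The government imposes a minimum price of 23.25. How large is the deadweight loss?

5.24

Competitive equilibrium: 27.6 − 0.74q = 18 + 0.325q → q* = 9.0141, p* = 20.9296.
At the floor p = 23.25, quantity demanded = (27.6 − 23.25)/0.74 = 5.8784.
Sellers' marginal cost at q' = 5.8784: 18 + 0.325·5.8784 = 19.9105.
Δq = 9.0141 − 5.8784 = 3.1357; wedge = 23.25 − 19.9105 = 3.3395.
Welfare loss = ½ × 3.1357 × 3.3395 = 5.24.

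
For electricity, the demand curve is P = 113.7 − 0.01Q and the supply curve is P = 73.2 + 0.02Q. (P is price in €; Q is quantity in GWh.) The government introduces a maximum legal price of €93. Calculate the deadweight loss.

€1944

Competitive equilibrium: 113.7 − 0.01Q = 73.2 + 0.02Q → Q* = 1350, P* = 100.2.
At the ceiling P = 93, quantity supplied = (93 − 73.2)/0.02 = 990.
Willingness to pay at Q' = 990: 113.7 − 0.01·990 = 103.8.
ΔQ = 1350 − 990 = 360; wedge = 103.8 − 93 = 10.8.
The triangle = ½ × 360 × 10.8 = €1944.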